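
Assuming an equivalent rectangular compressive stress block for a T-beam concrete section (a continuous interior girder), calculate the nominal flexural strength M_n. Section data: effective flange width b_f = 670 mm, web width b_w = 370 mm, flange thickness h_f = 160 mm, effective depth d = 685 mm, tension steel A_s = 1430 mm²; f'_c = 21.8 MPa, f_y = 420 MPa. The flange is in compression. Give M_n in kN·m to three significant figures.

M_n ≈ 397 kN·m

Tension: T = A_s f_y = 1430 × 420 = 600600 N.
Try a within the flange: a = T/(0.85 f'_c b_f) = 600600/(0.85 × 21.8 × 670) = 48.38 mm.
Since a = 48.38 ≤ h_f = 160 mm, the stress block lies entirely in the flange; analyse as a rectangular beam of width b_f.
M_n = T(d − a/2) = 600600 × (685 − 24.19) = 396.88 × 10⁶ N·mm.
M_n = 396.88 kN·m.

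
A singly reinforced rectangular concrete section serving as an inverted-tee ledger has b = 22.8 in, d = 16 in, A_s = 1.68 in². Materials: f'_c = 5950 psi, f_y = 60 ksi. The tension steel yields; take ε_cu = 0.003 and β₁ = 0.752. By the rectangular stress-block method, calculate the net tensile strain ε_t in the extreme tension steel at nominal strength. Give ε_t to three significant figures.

ε_t ≈ 0.0383

a = A_s f_y/(0.85 f'_c b) = 0.874 in.
β₁ = 0.752, so c = a/β₁ = 0.874/0.752 = 1.162 in.
From the linear strain diagram with ε_cu = 0.003: ε_t = 0.003 (d − c)/c = 0.003 × (16 − 1.162)/1.162 = 0.0383.
Since ε_t ≥ 0.005, the section is tension-controlled.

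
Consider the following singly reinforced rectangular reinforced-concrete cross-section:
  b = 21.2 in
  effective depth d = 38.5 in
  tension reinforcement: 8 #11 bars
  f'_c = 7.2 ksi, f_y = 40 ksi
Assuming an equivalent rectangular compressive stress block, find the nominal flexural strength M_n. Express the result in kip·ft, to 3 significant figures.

A_s = 8 × 1.56 = 12.48 in².
T = A_s f_y = 12.48 × 40 = 499.2 kips.
a = T/(0.85 f'_c b) = 499.2/(0.85 × 7.2 × 21.2) = 3.848 in.
M_n = T(d − a/2) = 499.2 × (38.5 − 1.924) = 18258.7 kip·in = 18258.7/12 = 1521.56 kip·ft.

M_n ≈ 1520 kip·ft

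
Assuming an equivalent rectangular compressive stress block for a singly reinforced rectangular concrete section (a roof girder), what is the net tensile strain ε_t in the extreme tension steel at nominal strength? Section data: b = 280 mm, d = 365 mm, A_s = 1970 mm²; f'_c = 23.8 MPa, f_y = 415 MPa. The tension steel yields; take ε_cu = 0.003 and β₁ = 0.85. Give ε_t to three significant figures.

ε_t ≈ 0.00345

a = A_s f_y/(0.85 f'_c b) = 144.33 mm.
β₁ = 0.85, so c = a/β₁ = 144.33/0.85 = 169.80 mm.
From the linear strain diagram with ε_cu = 0.003: ε_t = 0.003 (d − c)/c = 0.003 × (365 − 169.80)/169.80 = 0.00345.
ε_t < 0.004 — the section is over-reinforced for flexure under ACI limits.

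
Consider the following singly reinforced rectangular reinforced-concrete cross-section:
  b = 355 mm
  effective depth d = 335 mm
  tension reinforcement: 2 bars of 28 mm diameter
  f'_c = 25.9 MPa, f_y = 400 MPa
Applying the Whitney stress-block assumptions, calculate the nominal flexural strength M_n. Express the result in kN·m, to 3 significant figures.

M_n ≈ 150 kN·m

A_s = 2 × 616 = 1232 mm².
T = A_s f_y = 1232 × 400 = 492800 N = 492.8 kN.
From C = T: a = T/(0.85 f'_c b) = 492800/(0.85 × 25.9 × 355) = 63.06 mm.
M_n = T(d − a/2) = 492.8 kN × (335 − 31.53) mm = 149.55 kN·m.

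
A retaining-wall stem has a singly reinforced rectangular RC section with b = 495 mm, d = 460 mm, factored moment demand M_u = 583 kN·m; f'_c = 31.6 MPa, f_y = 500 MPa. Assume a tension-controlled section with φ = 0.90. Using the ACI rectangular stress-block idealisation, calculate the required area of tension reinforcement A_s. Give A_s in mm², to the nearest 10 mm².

A_s ≈ 3250 mm²

M_n = M_u/φ = 583/0.90 = 647.778 kN·m.
With M_n = 0.85 f'_c a b (d − a/2), solve the quadratic for a:
a = d − √(d² − 2M_n/(0.85 f'_c b)) = 460 − √(460² − 2 × 647.778×10⁶/(0.85 × 31.6 × 495)) = 122.13 mm.
A_s = 0.85 f'_c a b / f_y = 0.85 × 31.6 × 122.13 × 495 / 500 = 3247.6 mm².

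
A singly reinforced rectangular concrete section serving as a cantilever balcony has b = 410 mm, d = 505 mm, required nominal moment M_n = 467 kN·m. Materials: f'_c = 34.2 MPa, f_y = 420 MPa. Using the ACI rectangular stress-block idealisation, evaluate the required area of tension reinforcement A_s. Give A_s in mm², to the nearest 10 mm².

A_s ≈ 2400 mm²

With M_n = 0.85 f'_c a b (d − a/2), solve the quadratic for a:
a = d − √(d² − 2M_n/(0.85 f'_c b)) = 505 − √(505² − 2 × 467×10⁶/(0.85 × 34.2 × 410)) = 84.69 mm.
A_s = 0.85 f'_c a b / f_y = 0.85 × 34.2 × 84.69 × 410 / 420 = 2403.3 mm².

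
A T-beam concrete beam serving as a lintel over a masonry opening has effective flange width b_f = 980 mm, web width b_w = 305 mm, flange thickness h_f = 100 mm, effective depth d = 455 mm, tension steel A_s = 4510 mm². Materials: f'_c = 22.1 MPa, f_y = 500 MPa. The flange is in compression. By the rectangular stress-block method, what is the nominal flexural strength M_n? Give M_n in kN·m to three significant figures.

Tension: T = A_s f_y = 4510 × 500 = 2255000 N.
Try a within the flange: a = T/(0.85 f'_c b_f) = 2255000/(0.85 × 22.1 × 980) = 122.49 mm.
a = 122.49 > h_f = 100 mm: the block extends into the web. Split into flange-overhang and web parts.
C_f = 0.85 f'_c (b_f − b_w) h_f = 0.85 × 22.1 × (980 − 305) × 100 = 1267988 N.
Remaining web compression depth: a_w = (T − C_f)/(0.85 f'_c b_w) = (2255000 − 1267988)/(0.85 × 22.1 × 305) = 172.27 mm.
M_n = C_f(d − h_f/2) + (T − C_f)(d − a_w/2) = 1267988 × (455 − 50) + 987012 × (455 − 86.135) = 513.54 + 364.07 = 877.61 × 10⁶ N·mm.
M_n = 877.61 kN·m.

M_n ≈ 878 kN·m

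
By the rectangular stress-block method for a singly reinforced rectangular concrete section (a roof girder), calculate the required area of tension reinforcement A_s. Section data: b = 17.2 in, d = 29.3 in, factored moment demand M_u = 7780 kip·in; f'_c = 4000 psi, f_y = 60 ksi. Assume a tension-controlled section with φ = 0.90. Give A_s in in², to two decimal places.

M_n = M_u/φ = 7780/0.90 = 8644.44 kip·in.
From M_n = 0.85 f'_c a b (d − a/2):
a = d − √(d² − 2M_n/(0.85 f'_c b)) = 29.3 − √(29.3² − 2 × 8644.44/(0.85 × 4 × 17.2)) = 5.575 in.
A_s = 0.85 f'_c a b / f_y = 0.85 × 4 × 5.575 × 17.2 / 60 = 5.434 in².

A_s ≈ 5.43 in²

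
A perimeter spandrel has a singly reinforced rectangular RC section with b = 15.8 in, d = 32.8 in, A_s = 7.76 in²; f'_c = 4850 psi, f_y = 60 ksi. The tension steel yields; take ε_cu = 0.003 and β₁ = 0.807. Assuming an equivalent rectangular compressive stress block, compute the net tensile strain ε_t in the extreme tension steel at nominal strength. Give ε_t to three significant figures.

ε_t ≈ 0.00811

a = A_s f_y/(0.85 f'_c b) = 7.148 in.
β₁ = 0.807, so c = a/β₁ = 7.148/0.807 = 8.857 in.
From the linear strain diagram with ε_cu = 0.003: ε_t = 0.003 (d − c)/c = 0.003 × (32.8 − 8.857)/8.857 = 0.00811.
Since ε_t ≥ 0.005, the section is tension-controlled.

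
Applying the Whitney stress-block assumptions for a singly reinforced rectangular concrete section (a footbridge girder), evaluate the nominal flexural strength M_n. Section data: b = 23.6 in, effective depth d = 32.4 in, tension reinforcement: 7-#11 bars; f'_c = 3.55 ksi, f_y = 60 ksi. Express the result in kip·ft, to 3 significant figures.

A_s = 7 × 1.56 = 10.92 in².
T = A_s f_y = 10.92 × 60 = 655.2 kips.
a = T/(0.85 f'_c b) = 655.2/(0.85 × 3.55 × 23.6) = 9.201 in.
M_n = T(d − a/2) = 655.2 × (32.4 − 4.6005) = 18214.2 kip·in = 18214.2/12 = 1517.85 kip·ft.

M_n ≈ 1520 kip·ft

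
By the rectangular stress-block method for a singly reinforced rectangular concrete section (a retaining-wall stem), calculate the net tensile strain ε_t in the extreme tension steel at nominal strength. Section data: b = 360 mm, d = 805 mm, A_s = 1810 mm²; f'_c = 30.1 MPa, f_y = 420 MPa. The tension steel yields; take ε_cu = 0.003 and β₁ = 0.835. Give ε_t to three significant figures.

a = A_s f_y/(0.85 f'_c b) = 82.54 mm.
β₁ = 0.835, so c = a/β₁ = 82.54/0.835 = 98.85 mm.
From the linear strain diagram with ε_cu = 0.003: ε_t = 0.003 (d − c)/c = 0.003 × (805 − 98.85)/98.85 = 0.0214.
Since ε_t ≥ 0.005, the section is tension-controlled.

ε_t ≈ 0.0214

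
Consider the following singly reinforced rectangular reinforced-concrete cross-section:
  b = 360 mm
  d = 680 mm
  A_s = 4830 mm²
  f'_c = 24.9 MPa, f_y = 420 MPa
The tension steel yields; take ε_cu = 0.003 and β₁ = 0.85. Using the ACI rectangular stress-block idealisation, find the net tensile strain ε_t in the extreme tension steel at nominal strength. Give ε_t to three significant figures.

ε_t ≈ 0.00351

a = A_s f_y/(0.85 f'_c b) = 266.24 mm.
β₁ = 0.85, so c = a/β₁ = 266.24/0.85 = 313.22 mm.
From the linear strain diagram with ε_cu = 0.003: ε_t = 0.003 (d − c)/c = 0.003 × (680 − 313.22)/313.22 = 0.00351.
ε_t < 0.004 — the section is over-reinforced for flexure under ACI limits.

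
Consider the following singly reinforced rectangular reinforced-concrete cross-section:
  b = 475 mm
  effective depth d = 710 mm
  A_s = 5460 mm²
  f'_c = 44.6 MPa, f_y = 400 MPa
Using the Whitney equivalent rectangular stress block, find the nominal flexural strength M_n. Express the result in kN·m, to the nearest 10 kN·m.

T = A_s f_y = 5460 × 400 = 2184000 N = 2184 kN.
From C = T: a = T/(0.85 f'_c b) = 2184000/(0.85 × 44.6 × 475) = 121.28 mm.
M_n = T(d − a/2) = 2184 kN × (710 − 60.64) mm = 1418.20 kN·m.

M_n ≈ 1420 kN·m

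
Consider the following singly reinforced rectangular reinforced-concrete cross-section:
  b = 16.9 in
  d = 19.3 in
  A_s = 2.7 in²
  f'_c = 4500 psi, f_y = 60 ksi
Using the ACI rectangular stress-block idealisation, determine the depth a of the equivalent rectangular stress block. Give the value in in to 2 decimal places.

T = A_s f_y = 2.7 × 60 = 162 kips.
a = T/(0.85 f'_c b) = 162/(0.85 × 4.5 × 16.9) = 2.51 in.

a ≈ 2.51 in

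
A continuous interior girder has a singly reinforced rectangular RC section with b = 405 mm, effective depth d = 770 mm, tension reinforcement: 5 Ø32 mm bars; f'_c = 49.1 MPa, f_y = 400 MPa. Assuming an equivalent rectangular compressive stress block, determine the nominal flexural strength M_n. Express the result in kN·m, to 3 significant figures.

M_n ≈ 1160 kN·m

A_s = 5 × 804 = 4020 mm².
T = A_s f_y = 4020 × 400 = 1608000 N = 1608 kN.
From C = T: a = T/(0.85 f'_c b) = 1608000/(0.85 × 49.1 × 405) = 95.13 mm.
M_n = T(d − a/2) = 1608 kN × (770 − 47.565) mm = 1161.68 kN·m.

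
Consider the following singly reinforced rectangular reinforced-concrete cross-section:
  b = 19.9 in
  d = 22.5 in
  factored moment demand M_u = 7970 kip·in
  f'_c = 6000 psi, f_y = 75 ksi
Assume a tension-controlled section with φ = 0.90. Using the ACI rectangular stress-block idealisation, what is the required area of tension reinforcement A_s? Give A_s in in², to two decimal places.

A_s ≈ 5.80 in²

M_n = M_u/φ = 7970/0.90 = 8855.56 kip·in.
From M_n = 0.85 f'_c a b (d − a/2):
a = d − √(d² − 2M_n/(0.85 f'_c b)) = 22.5 − √(22.5² − 2 × 8855.56/(0.85 × 6 × 19.9)) = 4.286 in.
A_s = 0.85 f'_c a b / f_y = 0.85 × 6 × 4.286 × 19.9 / 75 = 5.800 in².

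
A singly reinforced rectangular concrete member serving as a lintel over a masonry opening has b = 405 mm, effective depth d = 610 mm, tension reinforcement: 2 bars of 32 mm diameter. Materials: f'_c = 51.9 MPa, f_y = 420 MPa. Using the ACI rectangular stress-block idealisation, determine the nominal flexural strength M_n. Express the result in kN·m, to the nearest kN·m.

A_s = 2 × 804 = 1608 mm².
T = A_s f_y = 1608 × 420 = 675360 N = 675.36 kN.
From C = T: a = T/(0.85 f'_c b) = 675360/(0.85 × 51.9 × 405) = 37.80 mm.
M_n = T(d − a/2) = 675.36 kN × (610 − 18.9) mm = 399.21 kN·m.

M_n ≈ 399 kN·m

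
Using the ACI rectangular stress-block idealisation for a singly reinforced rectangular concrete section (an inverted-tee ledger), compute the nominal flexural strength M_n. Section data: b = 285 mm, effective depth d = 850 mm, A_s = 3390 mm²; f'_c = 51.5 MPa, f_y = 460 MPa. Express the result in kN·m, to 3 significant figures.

T = A_s f_y = 3390 × 460 = 1559400 N = 1559.4 kN.
From C = T: a = T/(0.85 f'_c b) = 1559400/(0.85 × 51.5 × 285) = 124.99 mm.
M_n = T(d − a/2) = 1559.4 kN × (850 − 62.495) mm = 1228.04 kN·m.

M_n ≈ 1230 kN·m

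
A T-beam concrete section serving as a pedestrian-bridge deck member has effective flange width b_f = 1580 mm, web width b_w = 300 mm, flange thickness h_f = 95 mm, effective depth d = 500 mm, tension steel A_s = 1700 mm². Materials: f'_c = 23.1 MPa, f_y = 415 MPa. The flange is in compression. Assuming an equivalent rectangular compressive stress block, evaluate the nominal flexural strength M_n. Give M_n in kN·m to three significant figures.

M_n ≈ 345 kN·m

Tension: T = A_s f_y = 1700 × 415 = 705500 N.
Try a within the flange: a = T/(0.85 f'_c b_f) = 705500/(0.85 × 23.1 × 1580) = 22.74 mm.
Since a = 22.74 ≤ h_f = 95 mm, the stress block lies entirely in the flange; analyse as a rectangular beam of width b_f.
M_n = T(d − a/2) = 705500 × (500 − 11.37) = 344.73 × 10⁶ N·mm.
M_n = 344.73 kN·m.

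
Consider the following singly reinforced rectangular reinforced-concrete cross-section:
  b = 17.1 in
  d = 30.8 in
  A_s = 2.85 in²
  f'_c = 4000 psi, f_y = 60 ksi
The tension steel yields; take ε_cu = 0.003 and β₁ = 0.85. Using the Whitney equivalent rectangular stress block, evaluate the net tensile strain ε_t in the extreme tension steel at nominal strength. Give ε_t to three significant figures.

a = A_s f_y/(0.85 f'_c b) = 2.941 in.
β₁ = 0.85, so c = a/β₁ = 2.941/0.85 = 3.460 in.
From the linear strain diagram with ε_cu = 0.003: ε_t = 0.003 (d − c)/c = 0.003 × (30.8 − 3.460)/3.460 = 0.0237.
Since ε_t ≥ 0.005, the section is tension-controlled.

ε_t ≈ 0.0237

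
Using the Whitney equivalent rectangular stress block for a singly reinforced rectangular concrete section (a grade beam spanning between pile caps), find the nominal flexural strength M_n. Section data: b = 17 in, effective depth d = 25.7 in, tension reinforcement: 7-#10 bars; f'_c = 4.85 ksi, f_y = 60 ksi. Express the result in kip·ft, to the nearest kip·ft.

M_n ≈ 973 kip·ft

A_s = 7 × 1.27 = 8.89 in².
T = A_s f_y = 8.89 × 60 = 533.4 kips.
a = T/(0.85 f'_c b) = 533.4/(0.85 × 4.85 × 17) = 7.611 in.
M_n = T(d − a/2) = 533.4 × (25.7 − 3.8055) = 11678.5 kip·in = 11678.5/12 = 973.21 kip·ft.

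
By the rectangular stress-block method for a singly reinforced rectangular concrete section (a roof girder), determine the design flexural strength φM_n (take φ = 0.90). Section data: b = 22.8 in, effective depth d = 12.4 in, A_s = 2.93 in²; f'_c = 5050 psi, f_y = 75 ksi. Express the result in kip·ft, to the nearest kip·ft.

φM_n ≈ 186 kip·ft

T = A_s f_y = 2.93 × 75 = 219.75 kips.
a = T/(0.85 f'_c b) = 219.75/(0.85 × 5.05 × 22.8) = 2.245 in.
M_n = T(d − a/2) = 219.75 × (12.4 − 1.1225) = 2478.2 kip·in = 2478.2/12 = 206.52 kip·ft.
φM_n = 0.90 × 206.52 = 185.87 kip·ft.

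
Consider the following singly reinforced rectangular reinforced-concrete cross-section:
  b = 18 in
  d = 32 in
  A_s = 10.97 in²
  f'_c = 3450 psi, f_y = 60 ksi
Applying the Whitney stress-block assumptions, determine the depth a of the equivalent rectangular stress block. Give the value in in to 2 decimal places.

T = A_s f_y = 10.97 × 60 = 658.2 kips.
a = T/(0.85 f'_c b) = 658.2/(0.85 × 3.45 × 18) = 12.47 in.

a ≈ 12.47 in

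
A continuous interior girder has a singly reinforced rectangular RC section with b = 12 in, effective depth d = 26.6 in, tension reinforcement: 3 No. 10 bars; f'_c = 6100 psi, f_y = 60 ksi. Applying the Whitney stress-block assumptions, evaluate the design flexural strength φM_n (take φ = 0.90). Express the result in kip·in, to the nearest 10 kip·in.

A_s = 3 × 1.27 = 3.81 in².
T = A_s f_y = 3.81 × 60 = 228.6 kips.
a = T/(0.85 f'_c b) = 228.6/(0.85 × 6.1 × 12) = 3.674 in.
M_n = T(d − a/2) = 228.6 × (26.6 − 1.837) = 5660.8 kip·in.
φM_n = 0.90 × 5660.8 = 5094.7 kip·in.

φM_n ≈ 5090 kip·in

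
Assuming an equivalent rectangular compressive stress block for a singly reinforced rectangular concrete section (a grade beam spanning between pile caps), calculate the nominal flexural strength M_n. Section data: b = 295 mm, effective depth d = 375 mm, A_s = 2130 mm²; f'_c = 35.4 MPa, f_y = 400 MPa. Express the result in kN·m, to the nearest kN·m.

M_n ≈ 279 kN·m

T = A_s f_y = 2130 × 400 = 852000 N = 852 kN.
From C = T: a = T/(0.85 f'_c b) = 852000/(0.85 × 35.4 × 295) = 95.98 mm.
M_n = T(d − a/2) = 852 kN × (375 − 47.99) mm = 278.61 kN·m.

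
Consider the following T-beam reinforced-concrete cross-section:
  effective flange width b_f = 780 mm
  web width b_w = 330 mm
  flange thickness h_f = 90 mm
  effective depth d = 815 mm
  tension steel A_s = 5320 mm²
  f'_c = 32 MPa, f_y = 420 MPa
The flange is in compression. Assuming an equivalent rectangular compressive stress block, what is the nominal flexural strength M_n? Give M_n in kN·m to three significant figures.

Tension: T = A_s f_y = 5320 × 420 = 2234400 N.
Try a within the flange: a = T/(0.85 f'_c b_f) = 2234400/(0.85 × 32 × 780) = 105.32 mm.
a = 105.32 > h_f = 90 mm: the block extends into the web. Split into flange-overhang and web parts.
C_f = 0.85 f'_c (b_f − b_w) h_f = 0.85 × 32 × (780 − 330) × 90 = 1101600 N.
Remaining web compression depth: a_w = (T − C_f)/(0.85 f'_c b_w) = (2234400 − 1101600)/(0.85 × 32 × 330) = 126.20 mm.
M_n = C_f(d − h_f/2) + (T − C_f)(d − a_w/2) = 1101600 × (815 − 45) + 1132800 × (815 − 63.1) = 848.23 + 851.75 = 1699.98 × 10⁶ N·mm.
M_n = 1699.98 kN·m.

M_n ≈ 1700 kN·m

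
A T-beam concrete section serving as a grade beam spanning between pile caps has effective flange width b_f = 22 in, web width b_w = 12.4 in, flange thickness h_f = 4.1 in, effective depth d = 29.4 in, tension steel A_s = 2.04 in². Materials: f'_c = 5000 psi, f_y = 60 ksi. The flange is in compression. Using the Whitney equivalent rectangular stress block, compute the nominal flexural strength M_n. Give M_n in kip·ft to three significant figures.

Tension: T = A_s f_y = 2.04 × 60 = 122.4 kips.
Try a within the flange: a = T/(0.85 f'_c b_f) = 122.4/(0.85 × 5 × 22) = 1.309 in.
Since a = 1.309 ≤ h_f = 4.1 in, the stress block lies entirely in the flange; analyse as a rectangular beam of width b_f.
M_n = T(d − a/2) = 122.4 × (29.4 − 0.6545) = 3518.4 kip·in.
M_n = 3518.4/12 = 293.20 kip·ft.

M_n ≈ 293 kip·ft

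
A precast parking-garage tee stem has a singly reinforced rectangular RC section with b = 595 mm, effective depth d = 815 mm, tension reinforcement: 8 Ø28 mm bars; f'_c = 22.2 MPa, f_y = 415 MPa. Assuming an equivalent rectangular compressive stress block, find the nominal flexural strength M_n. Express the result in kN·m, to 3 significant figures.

A_s = 8 × 616 = 4928 mm².
T = A_s f_y = 4928 × 415 = 2045120 N = 2045.12 kN.
From C = T: a = T/(0.85 f'_c b) = 2045120/(0.85 × 22.2 × 595) = 182.15 mm.
M_n = T(d − a/2) = 2045.12 kN × (815 − 91.075) mm = 1480.51 kN·m.

M_n ≈ 1480 kN·m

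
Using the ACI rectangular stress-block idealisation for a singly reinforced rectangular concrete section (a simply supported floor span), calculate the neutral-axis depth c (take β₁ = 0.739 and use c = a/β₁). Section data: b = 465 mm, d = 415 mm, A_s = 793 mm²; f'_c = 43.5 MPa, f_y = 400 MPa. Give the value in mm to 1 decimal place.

T = A_s f_y = 793 × 400 = 317200 N = 317.2 kN.
Setting C = 0.85 f'_c a b equal to T: a = 317200/(0.85 × 43.5 × 465) = 18.449 mm.
With β₁ = 0.739, c = a/β₁ = 18.449/0.739 = 25.0 mm.

c ≈ 25.0 mm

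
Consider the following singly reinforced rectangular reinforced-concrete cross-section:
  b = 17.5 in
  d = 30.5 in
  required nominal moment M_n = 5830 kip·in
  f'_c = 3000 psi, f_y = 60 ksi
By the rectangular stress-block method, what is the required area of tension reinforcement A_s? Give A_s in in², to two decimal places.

From M_n = 0.85 f'_c a b (d − a/2):
a = d − √(d² − 2M_n/(0.85 f'_c b)) = 30.5 − √(30.5² − 2 × 5830/(0.85 × 3 × 17.5)) = 4.636 in.
A_s = 0.85 f'_c a b / f_y = 0.85 × 3 × 4.636 × 17.5 / 60 = 3.448 in².

A_s ≈ 3.45 in²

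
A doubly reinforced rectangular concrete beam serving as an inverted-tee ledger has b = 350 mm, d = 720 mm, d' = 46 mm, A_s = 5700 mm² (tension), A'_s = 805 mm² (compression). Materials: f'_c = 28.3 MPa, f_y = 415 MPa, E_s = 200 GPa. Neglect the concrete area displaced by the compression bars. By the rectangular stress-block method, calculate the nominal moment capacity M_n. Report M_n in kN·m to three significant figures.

M_n ≈ 1440 kN·m

Assume both tension and compression steel yield.
Net tension couple steel: A_s − A'_s = 4895 mm².
a = (A_s − A'_s) f_y / (0.85 f'_c b) = 2031425/(0.85 × 28.3 × 350) = 241.28 mm.
c = a/β₁ = 241.28/0.848 = 284.53 mm; ε'_s = 0.003(c − d')/c = 0.0025 ≥ f_y/E_s = 0.0021, so compression steel does yield.
M_n = (A_s − A'_s) f_y (d − a/2) + A'_s f_y (d − d') = [2031425 × (720 − 120.64) + 334075 × (720 − 46)] × 10⁻⁶ = 1217.55 + 225.17 = 1442.72 kN·m.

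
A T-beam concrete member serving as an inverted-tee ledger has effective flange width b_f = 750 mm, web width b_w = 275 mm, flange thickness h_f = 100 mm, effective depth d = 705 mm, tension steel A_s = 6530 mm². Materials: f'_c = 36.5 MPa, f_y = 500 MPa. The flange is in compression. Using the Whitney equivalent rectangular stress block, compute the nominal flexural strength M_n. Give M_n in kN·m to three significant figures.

Tension: T = A_s f_y = 6530 × 500 = 3265000 N.
Try a within the flange: a = T/(0.85 f'_c b_f) = 3265000/(0.85 × 36.5 × 750) = 140.32 mm.
a = 140.32 > h_f = 100 mm: the block extends into the web. Split into flange-overhang and web parts.
C_f = 0.85 f'_c (b_f − b_w) h_f = 0.85 × 36.5 × (750 − 275) × 100 = 1473688 N.
Remaining web compression depth: a_w = (T − C_f)/(0.85 f'_c b_w) = (3265000 − 1473688)/(0.85 × 36.5 × 275) = 209.96 mm.
M_n = C_f(d − h_f/2) + (T − C_f)(d − a_w/2) = 1473688 × (705 − 50) + 1791312 × (705 − 104.98) = 965.27 + 1074.82 = 2040.09 × 10⁶ N·mm.
M_n = 2040.09 kN·m.

M_n ≈ 2040 kN·m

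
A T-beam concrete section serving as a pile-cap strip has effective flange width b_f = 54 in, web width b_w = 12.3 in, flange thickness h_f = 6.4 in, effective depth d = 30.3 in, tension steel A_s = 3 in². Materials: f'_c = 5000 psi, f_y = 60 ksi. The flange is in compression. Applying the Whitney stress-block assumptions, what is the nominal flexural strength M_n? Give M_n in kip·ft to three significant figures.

Tension: T = A_s f_y = 3 × 60 = 180 kips.
Try a within the flange: a = T/(0.85 f'_c b_f) = 180/(0.85 × 5 × 54) = 0.784 in.
Since a = 0.784 ≤ h_f = 6.4 in, the stress block lies entirely in the flange; analyse as a rectangular beam of width b_f.
M_n = T(d − a/2) = 180 × (30.3 − 0.392) = 5383.4 kip·in.
M_n = 5383.4/12 = 448.62 kip·ft.

M_n ≈ 449 kip·ft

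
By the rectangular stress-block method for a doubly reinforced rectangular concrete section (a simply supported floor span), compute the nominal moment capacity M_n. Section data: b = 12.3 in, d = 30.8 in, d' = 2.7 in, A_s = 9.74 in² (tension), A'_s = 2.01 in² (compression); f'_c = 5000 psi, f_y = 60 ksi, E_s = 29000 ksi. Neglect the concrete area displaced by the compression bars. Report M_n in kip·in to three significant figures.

Assume both steels yield.
a = (A_s − A'_s) f_y/(0.85 f'_c b) = (9.74 − 2.01) × 60/(0.85 × 5 × 12.3) = 8.872 in.
c = a/β₁ = 8.872/0.8 = 11.090 in; ε'_s = 0.003(c − d')/c = 0.0023 ≥ ε_y = 0.0021, so the compression steel yields.
M_n = (A_s − A'_s) f_y (d − a/2) + A'_s f_y (d − d') = 463.8 × (30.8 − 4.436) + 120.6 × (30.8 − 2.7) = 12227.6 + 3388.9 = 15616.5 kip·in.

M_n ≈ 15600 kip·in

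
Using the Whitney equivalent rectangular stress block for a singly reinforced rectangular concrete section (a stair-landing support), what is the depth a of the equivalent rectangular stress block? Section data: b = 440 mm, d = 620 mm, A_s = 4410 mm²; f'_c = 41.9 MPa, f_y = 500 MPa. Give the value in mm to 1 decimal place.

a ≈ 140.7 mm

T = A_s f_y = 4410 × 500 = 2205000 N = 2205 kN.
Setting C = 0.85 f'_c a b equal to T: a = 2205000/(0.85 × 41.9 × 440) = 140.7 mm.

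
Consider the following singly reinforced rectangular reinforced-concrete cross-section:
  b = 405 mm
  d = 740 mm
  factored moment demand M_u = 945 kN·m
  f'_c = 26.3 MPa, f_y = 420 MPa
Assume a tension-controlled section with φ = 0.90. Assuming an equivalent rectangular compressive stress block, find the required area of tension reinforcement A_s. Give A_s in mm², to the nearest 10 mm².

A_s ≈ 3840 mm²

M_n = M_u/φ = 945/0.90 = 1050 kN·m.
With M_n = 0.85 f'_c a b (d − a/2), solve the quadratic for a:
a = d − √(d² − 2M_n/(0.85 f'_c b)) = 740 − √(740² − 2 × 1050×10⁶/(0.85 × 26.3 × 405)) = 178.17 mm.
A_s = 0.85 f'_c a b / f_y = 0.85 × 26.3 × 178.17 × 405 / 420 = 3840.7 mm².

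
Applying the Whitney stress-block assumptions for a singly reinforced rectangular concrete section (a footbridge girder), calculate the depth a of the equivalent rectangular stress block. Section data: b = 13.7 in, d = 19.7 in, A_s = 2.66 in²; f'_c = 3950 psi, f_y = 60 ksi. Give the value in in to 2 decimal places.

T = A_s f_y = 2.66 × 60 = 159.6 kips.
a = T/(0.85 f'_c b) = 159.6/(0.85 × 3.95 × 13.7) = 3.47 in.

a ≈ 3.47 in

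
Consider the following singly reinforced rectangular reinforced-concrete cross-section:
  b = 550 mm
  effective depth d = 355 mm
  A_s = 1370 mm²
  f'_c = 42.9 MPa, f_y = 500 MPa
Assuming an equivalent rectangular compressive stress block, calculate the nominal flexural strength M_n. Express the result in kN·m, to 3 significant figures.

T = A_s f_y = 1370 × 500 = 685000 N = 685 kN.
From C = T: a = T/(0.85 f'_c b) = 685000/(0.85 × 42.9 × 550) = 34.15 mm.
M_n = T(d − a/2) = 685 kN × (355 − 17.075) mm = 231.48 kN·m.

M_n ≈ 231 kN·m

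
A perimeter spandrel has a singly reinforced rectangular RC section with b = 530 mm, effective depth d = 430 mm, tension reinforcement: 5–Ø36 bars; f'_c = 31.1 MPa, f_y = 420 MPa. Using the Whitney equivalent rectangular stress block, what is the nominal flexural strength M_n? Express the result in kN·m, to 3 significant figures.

A_s = 5 × 1018 = 5090 mm².
T = A_s f_y = 5090 × 420 = 2137800 N = 2137.8 kN.
From C = T: a = T/(0.85 f'_c b) = 2137800/(0.85 × 31.1 × 530) = 152.59 mm.
M_n = T(d − a/2) = 2137.8 kN × (430 − 76.295) mm = 756.15 kN·m.

M_n ≈ 756 kN·m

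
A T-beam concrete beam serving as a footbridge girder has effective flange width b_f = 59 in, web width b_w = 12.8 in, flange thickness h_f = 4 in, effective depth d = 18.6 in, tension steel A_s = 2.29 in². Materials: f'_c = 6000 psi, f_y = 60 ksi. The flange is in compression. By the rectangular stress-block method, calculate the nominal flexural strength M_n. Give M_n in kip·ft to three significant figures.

M_n ≈ 210 kip·ft

Tension: T = A_s f_y = 2.29 × 60 = 137.4 kips.
Try a within the flange: a = T/(0.85 f'_c b_f) = 137.4/(0.85 × 6 × 59) = 0.457 in.
Since a = 0.457 ≤ h_f = 4 in, the stress block lies entirely in the flange; analyse as a rectangular beam of width b_f.
M_n = T(d − a/2) = 137.4 × (18.6 − 0.2285) = 2524.2 kip·in.
M_n = 2524.2/12 = 210.35 kip·ft.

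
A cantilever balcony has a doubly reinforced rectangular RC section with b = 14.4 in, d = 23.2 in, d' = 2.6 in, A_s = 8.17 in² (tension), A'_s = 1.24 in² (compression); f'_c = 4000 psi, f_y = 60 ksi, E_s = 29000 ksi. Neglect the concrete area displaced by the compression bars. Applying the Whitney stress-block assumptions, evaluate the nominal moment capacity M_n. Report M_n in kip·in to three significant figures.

Assume both steels yield.
a = (A_s − A'_s) f_y/(0.85 f'_c b) = (8.17 − 1.24) × 60/(0.85 × 4 × 14.4) = 8.493 in.
c = a/β₁ = 8.493/0.85 = 9.992 in; ε'_s = 0.003(c − d')/c = 0.0022 ≥ ε_y = 0.0021, so the compression steel yields.
M_n = (A_s − A'_s) f_y (d − a/2) + A'_s f_y (d − d') = 415.8 × (23.2 − 4.2465) + 74.4 × (23.2 − 2.6) = 7880.9 + 1532.6 = 9413.5 kip·in.

M_n ≈ 9410 kip·in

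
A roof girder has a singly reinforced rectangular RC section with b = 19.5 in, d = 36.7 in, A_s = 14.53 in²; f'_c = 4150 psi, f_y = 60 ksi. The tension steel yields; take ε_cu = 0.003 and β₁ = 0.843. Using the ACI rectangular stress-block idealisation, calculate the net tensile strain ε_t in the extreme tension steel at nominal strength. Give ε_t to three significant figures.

ε_t ≈ 0.00432

a = A_s f_y/(0.85 f'_c b) = 12.674 in.
β₁ = 0.843, so c = a/β₁ = 12.674/0.843 = 15.034 in.
From the linear strain diagram with ε_cu = 0.003: ε_t = 0.003 (d − c)/c = 0.003 × (36.7 − 15.034)/15.034 = 0.00432.
ε_t is between 0.004 and 0.005 — transition zone.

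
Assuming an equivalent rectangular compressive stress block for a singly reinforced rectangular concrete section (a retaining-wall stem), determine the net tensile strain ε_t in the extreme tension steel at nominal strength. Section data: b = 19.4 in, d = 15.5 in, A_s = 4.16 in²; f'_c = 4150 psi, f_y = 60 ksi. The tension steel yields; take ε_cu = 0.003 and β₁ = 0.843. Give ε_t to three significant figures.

a = A_s f_y/(0.85 f'_c b) = 3.647 in.
β₁ = 0.843, so c = a/β₁ = 3.647/0.843 = 4.326 in.
From the linear strain diagram with ε_cu = 0.003: ε_t = 0.003 (d − c)/c = 0.003 × (15.5 − 4.326)/4.326 = 0.00775.
Since ε_t ≥ 0.005, the section is tension-controlled.

ε_t ≈ 0.00775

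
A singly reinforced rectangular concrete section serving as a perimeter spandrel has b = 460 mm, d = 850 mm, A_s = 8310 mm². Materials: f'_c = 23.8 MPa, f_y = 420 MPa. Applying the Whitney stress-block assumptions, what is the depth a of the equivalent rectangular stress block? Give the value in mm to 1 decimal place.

T = A_s f_y = 8310 × 420 = 3490200 N = 3490.2 kN.
Setting C = 0.85 f'_c a b equal to T: a = 3490200/(0.85 × 23.8 × 460) = 375.1 mm.

a ≈ 375.1 mm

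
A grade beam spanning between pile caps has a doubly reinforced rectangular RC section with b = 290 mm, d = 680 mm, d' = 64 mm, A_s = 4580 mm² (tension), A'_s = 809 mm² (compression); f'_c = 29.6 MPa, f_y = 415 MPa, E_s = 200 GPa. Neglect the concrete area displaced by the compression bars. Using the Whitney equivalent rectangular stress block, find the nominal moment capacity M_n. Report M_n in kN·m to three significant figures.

M_n ≈ 1100 kN·m

Assume both tension and compression steel yield.
Net tension couple steel: A_s − A'_s = 3771 mm².
a = (A_s − A'_s) f_y / (0.85 f'_c b) = 1564965/(0.85 × 29.6 × 290) = 214.48 mm.
c = a/β₁ = 214.48/0.839 = 255.64 mm; ε'_s = 0.003(c − d')/c = 0.0022 ≥ f_y/E_s = 0.0021, so compression steel does yield.
M_n = (A_s − A'_s) f_y (d − a/2) + A'_s f_y (d − d') = [1564965 × (680 − 107.24) + 335735 × (680 − 64)] × 10⁻⁶ = 896.35 + 206.81 = 1103.16 kN·m.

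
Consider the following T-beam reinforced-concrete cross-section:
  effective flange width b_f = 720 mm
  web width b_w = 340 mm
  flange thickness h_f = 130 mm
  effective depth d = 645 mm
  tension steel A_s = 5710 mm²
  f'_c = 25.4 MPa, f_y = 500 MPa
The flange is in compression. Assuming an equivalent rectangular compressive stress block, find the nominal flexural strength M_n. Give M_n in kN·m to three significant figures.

Tension: T = A_s f_y = 5710 × 500 = 2855000 N.
Try a within the flange: a = T/(0.85 f'_c b_f) = 2855000/(0.85 × 25.4 × 720) = 183.66 mm.
a = 183.66 > h_f = 130 mm: the block extends into the web. Split into flange-overhang and web parts.
C_f = 0.85 f'_c (b_f − b_w) h_f = 0.85 × 25.4 × (720 − 340) × 130 = 1066546 N.
Remaining web compression depth: a_w = (T − C_f)/(0.85 f'_c b_w) = (2855000 − 1066546)/(0.85 × 25.4 × 340) = 243.64 mm.
M_n = C_f(d − h_f/2) + (T − C_f)(d − a_w/2) = 1066546 × (645 − 65) + 1788454 × (645 − 121.82) = 618.60 + 935.68 = 1554.28 × 10⁶ N·mm.
M_n = 1554.28 kN·m.

M_n ≈ 1550 kN·m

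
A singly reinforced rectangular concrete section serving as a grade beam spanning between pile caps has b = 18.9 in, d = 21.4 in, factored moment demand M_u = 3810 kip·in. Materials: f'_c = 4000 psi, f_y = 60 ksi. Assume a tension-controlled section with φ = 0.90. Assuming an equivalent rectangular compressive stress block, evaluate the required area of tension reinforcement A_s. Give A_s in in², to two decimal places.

M_n = M_u/φ = 3810/0.90 = 4233.33 kip·in.
From M_n = 0.85 f'_c a b (d − a/2):
a = d − √(d² − 2M_n/(0.85 f'_c b)) = 21.4 − √(21.4² − 2 × 4233.33/(0.85 × 4 × 18.9)) = 3.339 in.
A_s = 0.85 f'_c a b / f_y = 0.85 × 4 × 3.339 × 18.9 / 60 = 3.576 in².

A_s ≈ 3.58 in²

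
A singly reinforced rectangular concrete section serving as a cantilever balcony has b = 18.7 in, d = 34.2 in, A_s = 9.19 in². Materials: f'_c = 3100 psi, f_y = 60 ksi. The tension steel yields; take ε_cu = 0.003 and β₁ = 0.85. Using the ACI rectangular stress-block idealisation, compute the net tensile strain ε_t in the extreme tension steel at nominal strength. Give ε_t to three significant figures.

ε_t ≈ 0.00479

a = A_s f_y/(0.85 f'_c b) = 11.190 in.
β₁ = 0.85, so c = a/β₁ = 11.190/0.85 = 13.165 in.
From the linear strain diagram with ε_cu = 0.003: ε_t = 0.003 (d − c)/c = 0.003 × (34.2 − 13.165)/13.165 = 0.00479.
ε_t is between 0.004 and 0.005 — transition zone.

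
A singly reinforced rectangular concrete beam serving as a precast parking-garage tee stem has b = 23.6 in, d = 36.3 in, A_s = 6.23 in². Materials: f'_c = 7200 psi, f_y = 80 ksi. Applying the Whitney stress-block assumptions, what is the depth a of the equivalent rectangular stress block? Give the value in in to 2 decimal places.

T = A_s f_y = 6.23 × 80 = 498.4 kips.
a = T/(0.85 f'_c b) = 498.4/(0.85 × 7.2 × 23.6) = 3.45 in.

a ≈ 3.45 in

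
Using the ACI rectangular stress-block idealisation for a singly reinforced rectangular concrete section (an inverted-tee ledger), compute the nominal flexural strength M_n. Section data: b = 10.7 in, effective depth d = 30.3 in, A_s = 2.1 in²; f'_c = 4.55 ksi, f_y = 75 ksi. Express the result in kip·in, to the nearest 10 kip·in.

T = A_s f_y = 2.1 × 75 = 157.5 kips.
a = T/(0.85 f'_c b) = 157.5/(0.85 × 4.55 × 10.7) = 3.806 in.
M_n = T(d − a/2) = 157.5 × (30.3 − 1.903) = 4472.5 kip·in.

M_n ≈ 4470 kip·in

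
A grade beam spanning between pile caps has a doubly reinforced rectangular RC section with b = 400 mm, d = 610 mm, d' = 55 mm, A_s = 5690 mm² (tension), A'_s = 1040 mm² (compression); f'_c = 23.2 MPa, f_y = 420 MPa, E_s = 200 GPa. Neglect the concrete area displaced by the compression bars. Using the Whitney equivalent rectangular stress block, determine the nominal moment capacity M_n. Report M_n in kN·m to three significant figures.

M_n ≈ 1190 kN·m

Assume both tension and compression steel yield.
Net tension couple steel: A_s − A'_s = 4650 mm².
a = (A_s − A'_s) f_y / (0.85 f'_c b) = 1953000/(0.85 × 23.2 × 400) = 247.59 mm.
c = a/β₁ = 247.59/0.85 = 291.28 mm; ε'_s = 0.003(c − d')/c = 0.0024 ≥ f_y/E_s = 0.0021, so compression steel does yield.
M_n = (A_s − A'_s) f_y (d − a/2) + A'_s f_y (d − d') = [1953000 × (610 − 123.795) + 436800 × (610 − 55)] × 10⁻⁶ = 949.56 + 242.42 = 1191.98 kN·m.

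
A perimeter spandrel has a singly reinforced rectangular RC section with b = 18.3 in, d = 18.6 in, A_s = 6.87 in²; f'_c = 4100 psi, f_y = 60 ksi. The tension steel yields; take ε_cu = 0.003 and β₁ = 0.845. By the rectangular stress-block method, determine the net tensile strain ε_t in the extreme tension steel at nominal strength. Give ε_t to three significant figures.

ε_t ≈ 0.00430

a = A_s f_y/(0.85 f'_c b) = 6.463 in.
β₁ = 0.845, so c = a/β₁ = 6.463/0.845 = 7.649 in.
From the linear strain diagram with ε_cu = 0.003: ε_t = 0.003 (d − c)/c = 0.003 × (18.6 − 7.649)/7.649 = 0.00430.
ε_t is between 0.004 and 0.005 — transition zone.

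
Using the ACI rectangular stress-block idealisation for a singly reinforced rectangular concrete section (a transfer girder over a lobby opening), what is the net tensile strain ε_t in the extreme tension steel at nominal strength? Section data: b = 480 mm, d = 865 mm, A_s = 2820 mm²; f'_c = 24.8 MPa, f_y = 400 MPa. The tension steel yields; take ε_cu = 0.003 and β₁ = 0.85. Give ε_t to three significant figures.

a = A_s f_y/(0.85 f'_c b) = 111.48 mm.
β₁ = 0.85, so c = a/β₁ = 111.48/0.85 = 131.15 mm.
From the linear strain diagram with ε_cu = 0.003: ε_t = 0.003 (d − c)/c = 0.003 × (865 − 131.15)/131.15 = 0.0168.
Since ε_t ≥ 0.005, the section is tension-controlled.

ε_t ≈ 0.0168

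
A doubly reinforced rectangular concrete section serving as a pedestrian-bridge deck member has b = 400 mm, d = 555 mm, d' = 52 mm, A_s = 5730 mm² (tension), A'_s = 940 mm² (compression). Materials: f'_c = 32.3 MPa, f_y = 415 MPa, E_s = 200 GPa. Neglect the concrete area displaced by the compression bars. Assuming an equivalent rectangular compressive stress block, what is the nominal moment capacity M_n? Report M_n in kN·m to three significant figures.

Assume both tension and compression steel yield.
Net tension couple steel: A_s − A'_s = 4790 mm².
a = (A_s − A'_s) f_y / (0.85 f'_c b) = 1987850/(0.85 × 32.3 × 400) = 181.01 mm.
c = a/β₁ = 181.01/0.819 = 221.01 mm; ε'_s = 0.003(c − d')/c = 0.0023 ≥ f_y/E_s = 0.0021, so compression steel does yield.
M_n = (A_s − A'_s) f_y (d − a/2) + A'_s f_y (d − d') = [1987850 × (555 − 90.505) + 390100 × (555 − 52)] × 10⁻⁶ = 923.35 + 196.22 = 1119.57 kN·m.

M_n ≈ 1120 kN·m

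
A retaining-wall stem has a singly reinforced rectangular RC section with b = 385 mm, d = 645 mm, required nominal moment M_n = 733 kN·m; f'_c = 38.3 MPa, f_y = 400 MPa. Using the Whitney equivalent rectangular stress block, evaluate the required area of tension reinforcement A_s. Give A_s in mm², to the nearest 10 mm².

A_s ≈ 3080 mm²

With M_n = 0.85 f'_c a b (d − a/2), solve the quadratic for a:
a = d − √(d² − 2M_n/(0.85 f'_c b)) = 645 − √(645² − 2 × 733×10⁶/(0.85 × 38.3 × 385)) = 98.14 mm.
A_s = 0.85 f'_c a b / f_y = 0.85 × 38.3 × 98.14 × 385 / 400 = 3075.1 mm².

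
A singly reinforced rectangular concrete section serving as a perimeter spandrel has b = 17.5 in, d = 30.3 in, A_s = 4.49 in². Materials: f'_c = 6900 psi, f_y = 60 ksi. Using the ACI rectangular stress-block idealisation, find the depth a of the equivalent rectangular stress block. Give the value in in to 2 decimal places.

a ≈ 2.62 in

T = A_s f_y = 4.49 × 60 = 269.4 kips.
a = T/(0.85 f'_c b) = 269.4/(0.85 × 6.9 × 17.5) = 2.62 in.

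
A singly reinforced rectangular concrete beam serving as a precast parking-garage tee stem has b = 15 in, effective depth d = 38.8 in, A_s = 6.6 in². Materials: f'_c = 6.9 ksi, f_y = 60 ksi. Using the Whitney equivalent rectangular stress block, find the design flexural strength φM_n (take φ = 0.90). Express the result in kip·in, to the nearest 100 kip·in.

φM_n ≈ 13000 kip·in

T = A_s f_y = 6.6 × 60 = 396 kips.
a = T/(0.85 f'_c b) = 396/(0.85 × 6.9 × 15) = 4.501 in.
M_n = T(d − a/2) = 396 × (38.8 − 2.2505) = 14473.6 kip·in.
φM_n = 0.90 × 14473.6 = 13026.2 kip·in.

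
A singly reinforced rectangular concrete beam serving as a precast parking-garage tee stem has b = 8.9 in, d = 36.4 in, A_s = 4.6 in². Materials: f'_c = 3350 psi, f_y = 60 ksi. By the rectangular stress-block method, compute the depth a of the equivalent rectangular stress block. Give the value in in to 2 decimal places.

T = A_s f_y = 4.6 × 60 = 276 kips.
a = T/(0.85 f'_c b) = 276/(0.85 × 3.35 × 8.9) = 10.89 in.

a ≈ 10.89 in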